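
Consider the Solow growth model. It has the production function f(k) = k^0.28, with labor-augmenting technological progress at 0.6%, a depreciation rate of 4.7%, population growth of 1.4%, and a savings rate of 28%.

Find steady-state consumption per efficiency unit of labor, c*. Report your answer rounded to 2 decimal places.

At the steady state, Δk = 0, so s·k^α = (n + g + δ)·k.
Dividing both sides by k: k^(1−α) = s / (n + g + δ).
k^0.72 = 0.28 / (0.014 + 0.006 + 0.047) = 0.28 / 0.067 = 4.1791
k* = 4.1791^(1/0.72) ≈ 7.2881
y* = (k*)^α = 7.2881^0.28 ≈ 1.7439
c* = (1 − s)·y* = (1 − 0.28) × 1.7439 ≈ 1.2556

c* = 1.26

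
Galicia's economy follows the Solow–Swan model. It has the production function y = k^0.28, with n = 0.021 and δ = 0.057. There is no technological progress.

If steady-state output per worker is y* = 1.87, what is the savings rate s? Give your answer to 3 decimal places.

s ≈ 0.390

In steady state, investment equals break-even investment: s·k^α = (n + δ)·k.
Since y* = [s/(n + δ)]^(α/(1−α)), we have s/(n + δ) = (y*)^((1−α)/α) = 1.87^2.5714 = 5.0005.
Therefore s = 5.0005 × (n + δ) = 5.0005 × 0.078 = 0.3900.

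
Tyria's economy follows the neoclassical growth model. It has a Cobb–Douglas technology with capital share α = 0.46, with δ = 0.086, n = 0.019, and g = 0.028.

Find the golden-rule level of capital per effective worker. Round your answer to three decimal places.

k_gold ≈ 9.953

The golden rule sets f'(k) = n + g + δ, i.e. α·k^(α−1) = n + g + δ.
So k^(1−α) = α / (n + g + δ) = 0.46 / 0.133 = 3.4586.
k_gold = 3.4586^(1/0.54) ≈ 9.9532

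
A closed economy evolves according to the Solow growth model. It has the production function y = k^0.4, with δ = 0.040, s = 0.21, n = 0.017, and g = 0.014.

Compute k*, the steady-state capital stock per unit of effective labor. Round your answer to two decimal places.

k* ≈ 6.09

In steady state, investment equals break-even investment: s·k^α = (n + g + δ)·k.
Dividing both sides by k: k^(1−α) = s / (n + g + δ).
k^0.6 = 0.21 / (0.017 + 0.014 + 0.040) = 0.21 / 0.071 = 2.9577
k* = 2.9577^(1/0.6) ≈ 6.0943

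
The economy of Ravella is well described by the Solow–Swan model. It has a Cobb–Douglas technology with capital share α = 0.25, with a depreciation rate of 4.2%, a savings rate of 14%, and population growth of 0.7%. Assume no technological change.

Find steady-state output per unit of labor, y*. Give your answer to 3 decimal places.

In steady state, investment equals break-even investment: s·k^α = (n + δ)·k.
Rearranging, k^(1−α) = s / (n + δ).
k^0.75 = 0.14 / (0.007 + 0.042) = 0.14 / 0.049 = 2.8571
k* = 2.8571^(1/0.75) ≈ 4.0542
y* = (k*)^α = 4.0542^0.25 ≈ 1.4190

y* ≈ 1.419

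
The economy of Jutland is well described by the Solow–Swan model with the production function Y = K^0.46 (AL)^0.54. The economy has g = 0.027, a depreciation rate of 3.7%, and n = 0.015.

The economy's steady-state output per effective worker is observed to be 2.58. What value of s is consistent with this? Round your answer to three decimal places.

s ≈ 0.240

Steady state requires s·f(k) = (n + g + δ)·k, i.e. s·k^α = (n + g + δ)·k.
Since y* = [s/(n + g + δ)]^(α/(1−α)), we have s/(n + g + δ) = (y*)^((1−α)/α) = 2.58^1.1739 = 3.0423.
Therefore s = 3.0423 × (n + g + δ) = 3.0423 × 0.079 = 0.2403.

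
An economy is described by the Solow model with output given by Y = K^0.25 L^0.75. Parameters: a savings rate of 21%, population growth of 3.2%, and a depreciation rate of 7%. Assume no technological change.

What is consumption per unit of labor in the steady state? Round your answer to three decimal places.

c* ≈ 1.005

At the steady state, Δk = 0, so s·k^α = (n + δ)·k.
Rearranging, k^(1−α) = s / (n + δ).
k^0.75 = 0.21 / (0.032 + 0.070) = 0.21 / 0.102 = 2.0588
k* = 2.0588^(1/0.75) ≈ 2.6191
y* = (k*)^α = 2.6191^0.25 ≈ 1.2721
c* = (1 − s)·y* = (1 − 0.21) × 1.2721 ≈ 1.0050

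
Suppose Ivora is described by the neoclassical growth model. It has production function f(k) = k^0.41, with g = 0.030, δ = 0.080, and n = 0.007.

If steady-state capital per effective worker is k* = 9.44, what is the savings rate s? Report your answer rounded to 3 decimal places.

In steady state, investment equals break-even investment: s·k^α = (n + g + δ)·k.
So s / (n + g + δ) = (k*)^(1−α) = 9.44^0.59 = 3.7604.
Therefore s = 3.7604 × (n + g + δ) = 3.7604 × 0.117 = 0.4400.

s ≈ 0.440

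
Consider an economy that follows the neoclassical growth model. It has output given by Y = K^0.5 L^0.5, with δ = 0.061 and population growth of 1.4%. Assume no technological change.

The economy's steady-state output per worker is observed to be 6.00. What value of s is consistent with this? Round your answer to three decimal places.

s ≈ 0.450

At the steady state, Δk = 0, so s·k^α = (n + δ)·k.
Since y* = [s/(n + δ)]^(α/(1−α)), we have s/(n + δ) = (y*)^((1−α)/α) = 6.00^1 = 6.0000.
Therefore s = 6.0000 × (n + δ) = 6.0000 × 0.075 = 0.4500.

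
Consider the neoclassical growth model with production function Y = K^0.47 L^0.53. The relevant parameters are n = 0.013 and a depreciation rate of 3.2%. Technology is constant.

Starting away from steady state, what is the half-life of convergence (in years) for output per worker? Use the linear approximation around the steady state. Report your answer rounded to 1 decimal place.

about 29.1 years

Near the steady state the convergence rate is λ = (1 − α)(n + δ).
λ = (1 − 0.47) × 0.045 = 0.53 × 0.045 = 0.02385
Half-life = ln 2 / λ = 0.6931 / 0.02385 ≈ 29.06 years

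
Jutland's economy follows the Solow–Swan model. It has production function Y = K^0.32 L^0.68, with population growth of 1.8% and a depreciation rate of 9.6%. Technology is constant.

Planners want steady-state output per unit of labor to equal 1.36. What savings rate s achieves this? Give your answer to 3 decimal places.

s ≈ 0.219

At the steady state, Δk = 0, so s·k^α = (n + δ)·k.
Since y* = [s/(n + δ)]^(α/(1−α)), we have s/(n + δ) = (y*)^((1−α)/α) = 1.36^2.125 = 1.9221.
Therefore s = 1.9221 × (n + δ) = 1.9221 × 0.114 = 0.2191.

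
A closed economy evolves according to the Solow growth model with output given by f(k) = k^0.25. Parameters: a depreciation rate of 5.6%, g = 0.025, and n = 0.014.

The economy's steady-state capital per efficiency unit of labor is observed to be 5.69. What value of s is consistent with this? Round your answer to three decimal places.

s ≈ 0.350

In steady state, investment equals break-even investment: s·k^α = (n + g + δ)·k.
So s / (n + g + δ) = (k*)^(1−α) = 5.69^0.75 = 3.6841.
Therefore s = 3.6841 × (n + g + δ) = 3.6841 × 0.095 = 0.3500.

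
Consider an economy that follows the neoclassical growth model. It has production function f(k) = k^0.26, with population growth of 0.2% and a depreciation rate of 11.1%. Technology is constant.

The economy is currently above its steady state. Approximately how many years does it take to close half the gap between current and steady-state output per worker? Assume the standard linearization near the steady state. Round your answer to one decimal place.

Near the steady state the convergence rate is λ = (1 − α)(n + δ).
λ = (1 − 0.26) × 0.113 = 0.74 × 0.113 = 0.08362
Half-life = ln 2 / λ = 0.6931 / 0.08362 ≈ 8.29 years

about 8.3 years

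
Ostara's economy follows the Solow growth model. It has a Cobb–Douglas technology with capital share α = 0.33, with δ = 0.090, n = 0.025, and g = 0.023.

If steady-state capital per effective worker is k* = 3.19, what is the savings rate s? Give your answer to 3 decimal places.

In steady state, investment equals break-even investment: s·k^α = (n + g + δ)·k.
So s / (n + g + δ) = (k*)^(1−α) = 3.19^0.67 = 2.1754.
Therefore s = 2.1754 × (n + g + δ) = 2.1754 × 0.138 = 0.3002.

s ≈ 0.300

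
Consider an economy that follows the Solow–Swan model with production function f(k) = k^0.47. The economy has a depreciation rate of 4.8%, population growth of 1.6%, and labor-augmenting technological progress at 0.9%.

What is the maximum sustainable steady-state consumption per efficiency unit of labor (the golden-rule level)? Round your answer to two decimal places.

At the golden rule, f'(k) = n + g + δ, so α·k^(α−1) = n + g + δ and k_gold = (α/(n + g + δ))^(1/(1−α)).
k_gold = (0.47/0.073)^(1/0.53) = 6.4384^1.8868 ≈ 33.5739
c_gold = f(k_gold) − (n + g + δ)·k_gold = 5.2146 − 0.073×33.5739 ≈ 2.7637

c_gold ≈ 2.76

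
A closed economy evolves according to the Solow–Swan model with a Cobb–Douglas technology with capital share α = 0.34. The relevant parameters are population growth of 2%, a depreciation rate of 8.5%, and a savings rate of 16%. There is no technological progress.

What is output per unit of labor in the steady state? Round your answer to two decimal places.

y* ≈ 1.24

In steady state, investment equals break-even investment: s·k^α = (n + δ)·k.
Dividing both sides by k: k^(1−α) = s / (n + δ).
k^0.66 = 0.16 / (0.020 + 0.085) = 0.16 / 0.105 = 1.5238
k* = 1.5238^(1/0.66) ≈ 1.8931
y* = (k*)^α = 1.8931^0.34 ≈ 1.2423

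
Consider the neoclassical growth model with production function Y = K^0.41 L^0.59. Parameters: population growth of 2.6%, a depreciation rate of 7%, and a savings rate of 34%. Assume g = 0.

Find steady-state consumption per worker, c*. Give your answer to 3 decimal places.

c* = 1.589

At the steady state, Δk = 0, so s·k^α = (n + δ)·k.
Rearranging, k^(1−α) = s / (n + δ).
k^0.59 = 0.34 / (0.026 + 0.070) = 0.34 / 0.096 = 3.5417
k* = 3.5417^(1/0.59) ≈ 8.5284
y* = (k*)^α = 8.5284^0.41 ≈ 2.4080
c* = (1 − s)·y* = (1 − 0.34) × 2.4080 ≈ 1.5893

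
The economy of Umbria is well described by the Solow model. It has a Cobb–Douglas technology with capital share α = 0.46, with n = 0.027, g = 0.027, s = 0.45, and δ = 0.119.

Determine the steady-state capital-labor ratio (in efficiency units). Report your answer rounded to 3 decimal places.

k* = 5.873

At the steady state, Δk = 0, so s·k^α = (n + g + δ)·k.
Rearranging, k^(1−α) = s / (n + g + δ).
k^0.54 = 0.45 / (0.027 + 0.027 + 0.119) = 0.45 / 0.173 = 2.6012
k* = 2.6012^(1/0.54) ≈ 5.8727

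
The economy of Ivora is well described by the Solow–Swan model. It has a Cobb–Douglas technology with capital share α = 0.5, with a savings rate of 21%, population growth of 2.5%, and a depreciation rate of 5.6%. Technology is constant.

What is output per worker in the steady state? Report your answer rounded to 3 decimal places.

Steady state requires s·f(k) = (n + δ)·k, i.e. s·k^α = (n + δ)·k.
Rearranging, k^(1−α) = s / (n + δ).
k^0.5 = 0.21 / (0.025 + 0.056) = 0.21 / 0.081 = 2.5926
k* = 2.5926^(1/0.5) ≈ 6.7216
y* = (k*)^α = 6.7216^0.5 ≈ 2.5926

y* = 2.593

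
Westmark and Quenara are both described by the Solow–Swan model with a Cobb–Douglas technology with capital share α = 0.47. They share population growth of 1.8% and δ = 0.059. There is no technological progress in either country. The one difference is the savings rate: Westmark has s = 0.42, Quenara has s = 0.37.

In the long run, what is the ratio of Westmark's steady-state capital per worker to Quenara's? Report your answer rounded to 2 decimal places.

k*_W / k*_Q ≈ 1.27

Steady-state k* = [s/(n + δ)]^(1/(1−α)), so the ratio is [ (s_W/(n + δ)_W) / (s_Q/(n + δ)_Q) ]^1.8868.
s_W/(n + δ)_W = 0.42/0.077 = 5.4545; s_Q/(n + δ)_Q = 0.37/0.077 = 4.8052.
Ratio = (5.4545/4.8052)^1.8868 = 1.1351^1.8868 ≈ 1.2701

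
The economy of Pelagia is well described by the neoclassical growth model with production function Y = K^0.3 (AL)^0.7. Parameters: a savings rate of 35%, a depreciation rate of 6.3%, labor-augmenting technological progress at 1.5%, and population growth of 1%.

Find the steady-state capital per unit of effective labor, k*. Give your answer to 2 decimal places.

In steady state, investment equals break-even investment: s·k^α = (n + g + δ)·k.
Rearranging, k^(1−α) = s / (n + g + δ).
k^0.7 = 0.35 / (0.010 + 0.015 + 0.063) = 0.35 / 0.088 = 3.9773
k* = 3.9773^(1/0.7) ≈ 7.1871

k* = 7.19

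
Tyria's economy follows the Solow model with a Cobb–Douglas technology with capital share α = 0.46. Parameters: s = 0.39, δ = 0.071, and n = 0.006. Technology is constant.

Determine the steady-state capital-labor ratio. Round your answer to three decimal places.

Steady state requires s·f(k) = (n + δ)·k, i.e. s·k^α = (n + δ)·k.
Rearranging, k^(1−α) = s / (n + δ).
k^0.54 = 0.39 / (0.006 + 0.071) = 0.39 / 0.077 = 5.0649
k* = 5.0649^(1/0.54) ≈ 20.1726

k* = 20.173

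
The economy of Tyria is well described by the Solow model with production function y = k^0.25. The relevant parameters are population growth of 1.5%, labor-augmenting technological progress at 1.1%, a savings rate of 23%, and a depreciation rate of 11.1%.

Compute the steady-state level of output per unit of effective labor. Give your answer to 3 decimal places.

y* = 1.189

Steady state requires s·f(k) = (n + g + δ)·k, i.e. s·k^α = (n + g + δ)·k.
Dividing both sides by k: k^(1−α) = s / (n + g + δ).
k^0.75 = 0.23 / (0.015 + 0.011 + 0.111) = 0.23 / 0.137 = 1.6788
k* = 1.6788^(1/0.75) ≈ 1.9953
y* = (k*)^α = 1.9953^0.25 ≈ 1.1885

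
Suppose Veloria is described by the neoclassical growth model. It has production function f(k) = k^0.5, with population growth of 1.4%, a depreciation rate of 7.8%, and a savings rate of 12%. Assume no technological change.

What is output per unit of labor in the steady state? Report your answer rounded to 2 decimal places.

y* = 1.30

Steady state requires s·f(k) = (n + δ)·k, i.e. s·k^α = (n + δ)·k.
Dividing both sides by k: k^(1−α) = s / (n + δ).
k^0.5 = 0.12 / (0.014 + 0.078) = 0.12 / 0.092 = 1.3043
k* = 1.3043^(1/0.5) ≈ 1.7012
y* = (k*)^α = 1.7012^0.5 ≈ 1.3043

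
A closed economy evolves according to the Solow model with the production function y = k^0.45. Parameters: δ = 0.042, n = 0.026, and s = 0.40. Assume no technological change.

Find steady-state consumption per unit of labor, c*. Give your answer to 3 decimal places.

c* = 2.557

At the steady state, Δk = 0, so s·k^α = (n + δ)·k.
Rearranging, k^(1−α) = s / (n + δ).
k^0.55 = 0.40 / (0.026 + 0.042) = 0.40 / 0.068 = 5.8824
k* = 5.8824^(1/0.55) ≈ 25.0721
y* = (k*)^α = 25.0721^0.45 ≈ 4.2622
c* = (1 − s)·y* = (1 − 0.40) × 4.2622 ≈ 2.5573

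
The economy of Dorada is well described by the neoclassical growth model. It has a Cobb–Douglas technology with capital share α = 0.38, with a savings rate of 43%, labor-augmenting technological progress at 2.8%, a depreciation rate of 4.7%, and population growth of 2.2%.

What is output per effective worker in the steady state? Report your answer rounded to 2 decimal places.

y* ≈ 2.49

In steady state, investment equals break-even investment: s·k^α = (n + g + δ)·k.
Rearranging, k^(1−α) = s / (n + g + δ).
k^0.62 = 0.43 / (0.022 + 0.028 + 0.047) = 0.43 / 0.097 = 4.4330
k* = 4.4330^(1/0.62) ≈ 11.0423
y* = (k*)^α = 11.0423^0.38 ≈ 2.4909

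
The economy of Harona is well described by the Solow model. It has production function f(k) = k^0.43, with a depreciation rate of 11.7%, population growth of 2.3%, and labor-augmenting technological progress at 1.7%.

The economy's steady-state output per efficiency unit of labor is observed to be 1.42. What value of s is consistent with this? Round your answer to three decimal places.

s ≈ 0.250

At the steady state, Δk = 0, so s·k^α = (n + g + δ)·k.
Since y* = [s/(n + g + δ)]^(α/(1−α)), we have s/(n + g + δ) = (y*)^((1−α)/α) = 1.42^1.3256 = 1.5917.
Therefore s = 1.5917 × (n + g + δ) = 1.5917 × 0.157 = 0.2499.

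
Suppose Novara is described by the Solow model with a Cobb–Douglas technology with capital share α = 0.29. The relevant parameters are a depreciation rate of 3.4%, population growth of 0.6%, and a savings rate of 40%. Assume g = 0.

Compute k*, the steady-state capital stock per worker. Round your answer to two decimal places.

k* = 25.61

Steady state requires s·f(k) = (n + δ)·k, i.e. s·k^α = (n + δ)·k.
Dividing both sides by k: k^(1−α) = s / (n + δ).
k^0.71 = 0.40 / (0.006 + 0.034) = 0.40 / 0.040 = 10.0000
k* = 10.0000^(1/0.71) ≈ 25.6124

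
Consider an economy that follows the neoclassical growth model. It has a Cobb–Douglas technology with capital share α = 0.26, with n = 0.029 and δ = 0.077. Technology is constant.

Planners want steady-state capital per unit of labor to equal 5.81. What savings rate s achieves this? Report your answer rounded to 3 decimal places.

In steady state, investment equals break-even investment: s·k^α = (n + δ)·k.
So s / (n + δ) = (k*)^(1−α) = 5.81^0.74 = 3.6770.
Therefore s = 3.6770 × (n + δ) = 3.6770 × 0.106 = 0.3898.

s ≈ 0.390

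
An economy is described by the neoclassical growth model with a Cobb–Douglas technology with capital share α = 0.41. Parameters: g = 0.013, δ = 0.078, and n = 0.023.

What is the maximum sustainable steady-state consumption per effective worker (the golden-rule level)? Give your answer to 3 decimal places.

c_gold ≈ 1.436

At the golden rule, f'(k) = n + g + δ, so α·k^(α−1) = n + g + δ and k_gold = (α/(n + g + δ))^(1/(1−α)).
k_gold = (0.41/0.114)^(1/0.59) = 3.5965^1.6949 ≈ 8.7531
c_gold = f(k_gold) − (n + g + δ)·k_gold = 2.4338 − 0.114×8.7531 ≈ 1.4359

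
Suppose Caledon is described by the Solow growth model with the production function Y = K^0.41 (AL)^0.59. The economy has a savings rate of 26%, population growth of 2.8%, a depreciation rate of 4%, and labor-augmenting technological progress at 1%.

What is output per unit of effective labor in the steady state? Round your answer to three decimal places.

Steady state requires s·f(k) = (n + g + δ)·k, i.e. s·k^α = (n + g + δ)·k.
Dividing both sides by k: k^(1−α) = s / (n + g + δ).
k^0.59 = 0.26 / (0.028 + 0.010 + 0.040) = 0.26 / 0.078 = 3.3333
k* = 3.3333^(1/0.59) ≈ 7.6953
y* = (k*)^α = 7.6953^0.41 ≈ 2.3086

y* ≈ 2.309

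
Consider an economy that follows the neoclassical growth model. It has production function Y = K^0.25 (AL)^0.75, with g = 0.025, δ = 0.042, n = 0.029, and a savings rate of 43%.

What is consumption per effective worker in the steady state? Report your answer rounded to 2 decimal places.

c* ≈ 0.94

In steady state, investment equals break-even investment: s·k^α = (n + g + δ)·k.
Rearranging, k^(1−α) = s / (n + g + δ).
k^0.75 = 0.43 / (0.029 + 0.025 + 0.042) = 0.43 / 0.096 = 4.4792
k* = 4.4792^(1/0.75) ≈ 7.3836
y* = (k*)^α = 7.3836^0.25 ≈ 1.6484
c* = (1 − s)·y* = (1 − 0.43) × 1.6484 ≈ 0.9396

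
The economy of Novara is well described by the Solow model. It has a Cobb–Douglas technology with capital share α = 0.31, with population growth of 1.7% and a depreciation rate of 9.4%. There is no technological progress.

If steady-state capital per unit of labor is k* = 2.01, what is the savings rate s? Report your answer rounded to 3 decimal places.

s ≈ 0.180

Steady state requires s·f(k) = (n + δ)·k, i.e. s·k^α = (n + δ)·k.
So s / (n + δ) = (k*)^(1−α) = 2.01^0.69 = 1.6188.
Therefore s = 1.6188 × (n + δ) = 1.6188 × 0.111 = 0.1797.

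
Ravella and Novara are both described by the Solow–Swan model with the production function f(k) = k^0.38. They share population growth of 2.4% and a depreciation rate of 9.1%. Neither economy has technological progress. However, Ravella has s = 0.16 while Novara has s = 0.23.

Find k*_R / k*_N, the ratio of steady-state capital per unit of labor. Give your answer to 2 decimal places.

Steady-state k* = [s/(n + δ)]^(1/(1−α)), so the ratio is [ (s_R/(n + δ)_R) / (s_N/(n + δ)_N) ]^1.6129.
s_R/(n + δ)_R = 0.16/0.115 = 1.3913; s_N/(n + δ)_N = 0.23/0.115 = 2.0000.
Ratio = (1.3913/2.0000)^1.6129 = 0.6957^1.6129 ≈ 0.5570

k*_R / k*_N ≈ 0.56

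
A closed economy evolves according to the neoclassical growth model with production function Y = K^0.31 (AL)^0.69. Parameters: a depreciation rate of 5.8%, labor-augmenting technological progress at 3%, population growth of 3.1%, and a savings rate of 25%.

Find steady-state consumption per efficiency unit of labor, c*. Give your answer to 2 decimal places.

In steady state, investment equals break-even investment: s·k^α = (n + g + δ)·k.
Rearranging, k^(1−α) = s / (n + g + δ).
k^0.69 = 0.25 / (0.031 + 0.030 + 0.058) = 0.25 / 0.119 = 2.1008
k* = 2.1008^(1/0.69) ≈ 2.9324
y* = (k*)^α = 2.9324^0.31 ≈ 1.3959
c* = (1 − s)·y* = (1 − 0.25) × 1.3959 ≈ 1.0469

c* = 1.05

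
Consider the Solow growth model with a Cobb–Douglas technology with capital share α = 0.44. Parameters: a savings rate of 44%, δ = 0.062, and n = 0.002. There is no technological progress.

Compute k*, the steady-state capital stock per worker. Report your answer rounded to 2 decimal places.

At the steady state, Δk = 0, so s·k^α = (n + δ)·k.
Rearranging, k^(1−α) = s / (n + δ).
k^0.56 = 0.44 / (0.002 + 0.062) = 0.44 / 0.064 = 6.8750
k* = 6.8750^(1/0.56) ≈ 31.2701

k* ≈ 31.27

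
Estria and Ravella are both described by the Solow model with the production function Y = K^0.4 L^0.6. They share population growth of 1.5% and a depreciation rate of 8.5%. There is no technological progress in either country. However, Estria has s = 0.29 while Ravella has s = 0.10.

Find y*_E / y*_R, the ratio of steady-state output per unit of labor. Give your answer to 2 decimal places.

Steady-state y* = [s/(n + δ)]^(α/(1−α)), so the ratio is [ (s_E/(n + δ)_E) / (s_R/(n + δ)_R) ]^0.6667.
s_E/(n + δ)_E = 0.29/0.100 = 2.9000; s_R/(n + δ)_R = 0.10/0.100 = 1.0000.
Ratio = (2.9000/1.0000)^0.6667 = 2.9000^0.6667 ≈ 2.0337

ratio ≈ 2.03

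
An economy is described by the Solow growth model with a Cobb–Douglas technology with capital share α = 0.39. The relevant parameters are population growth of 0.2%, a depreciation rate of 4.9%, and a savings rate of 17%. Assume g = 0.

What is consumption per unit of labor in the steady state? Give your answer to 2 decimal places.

c* = 1.79

At the steady state, Δk = 0, so s·k^α = (n + δ)·k.
Rearranging, k^(1−α) = s / (n + δ).
k^0.61 = 0.17 / (0.002 + 0.049) = 0.17 / 0.051 = 3.3333
k* = 3.3333^(1/0.61) ≈ 7.1973
y* = (k*)^α = 7.1973^0.39 ≈ 2.1592
c* = (1 − s)·y* = (1 − 0.17) × 2.1592 ≈ 1.7921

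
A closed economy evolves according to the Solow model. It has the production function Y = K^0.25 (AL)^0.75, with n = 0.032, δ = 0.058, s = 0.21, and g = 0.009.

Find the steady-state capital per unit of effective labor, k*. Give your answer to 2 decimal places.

k* ≈ 2.73

At the steady state, Δk = 0, so s·k^α = (n + g + δ)·k.
Rearranging, k^(1−α) = s / (n + g + δ).
k^0.75 = 0.21 / (0.032 + 0.009 + 0.058) = 0.21 / 0.099 = 2.1212
k* = 2.1212^(1/0.75) ≈ 2.7255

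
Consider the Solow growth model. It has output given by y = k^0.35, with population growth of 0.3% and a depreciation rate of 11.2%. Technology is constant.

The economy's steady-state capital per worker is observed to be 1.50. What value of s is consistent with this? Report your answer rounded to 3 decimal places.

s ≈ 0.150

At the steady state, Δk = 0, so s·k^α = (n + δ)·k.
So s / (n + δ) = (k*)^(1−α) = 1.50^0.65 = 1.3015.
Therefore s = 1.3015 × (n + δ) = 1.3015 × 0.115 = 0.1497.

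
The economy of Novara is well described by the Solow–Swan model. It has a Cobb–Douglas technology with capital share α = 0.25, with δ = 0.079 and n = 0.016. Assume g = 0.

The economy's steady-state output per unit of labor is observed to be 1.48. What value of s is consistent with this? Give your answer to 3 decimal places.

s ≈ 0.308

Steady state requires s·f(k) = (n + δ)·k, i.e. s·k^α = (n + δ)·k.
Since y* = [s/(n + δ)]^(α/(1−α)), we have s/(n + δ) = (y*)^((1−α)/α) = 1.48^3 = 3.2418.
Therefore s = 3.2418 × (n + δ) = 3.2418 × 0.095 = 0.3080.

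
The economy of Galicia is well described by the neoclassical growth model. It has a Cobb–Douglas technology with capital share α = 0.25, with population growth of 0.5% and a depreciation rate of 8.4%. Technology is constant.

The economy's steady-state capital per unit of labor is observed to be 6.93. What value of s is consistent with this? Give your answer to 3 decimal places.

In steady state, investment equals break-even investment: s·k^α = (n + δ)·k.
So s / (n + δ) = (k*)^(1−α) = 6.93^0.75 = 4.2712.
Therefore s = 4.2712 × (n + δ) = 4.2712 × 0.089 = 0.3801.

s ≈ 0.380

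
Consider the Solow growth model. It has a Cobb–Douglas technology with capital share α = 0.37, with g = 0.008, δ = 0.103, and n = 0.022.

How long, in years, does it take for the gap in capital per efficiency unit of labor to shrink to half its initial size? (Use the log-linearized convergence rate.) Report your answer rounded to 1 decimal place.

Near the steady state the convergence rate is λ = (1 − α)(n + g + δ).
λ = (1 − 0.37) × 0.133 = 0.63 × 0.133 = 0.08379
Half-life = ln 2 / λ = 0.6931 / 0.08379 ≈ 8.27 years

t_½ ≈ 8.3 years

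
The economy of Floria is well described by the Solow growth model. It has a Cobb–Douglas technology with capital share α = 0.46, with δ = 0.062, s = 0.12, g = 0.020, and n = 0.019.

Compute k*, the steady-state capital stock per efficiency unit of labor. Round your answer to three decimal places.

k* = 1.376

Steady state requires s·f(k) = (n + g + δ)·k, i.e. s·k^α = (n + g + δ)·k.
Dividing both sides by k: k^(1−α) = s / (n + g + δ).
k^0.54 = 0.12 / (0.019 + 0.020 + 0.062) = 0.12 / 0.101 = 1.1881
k* = 1.1881^(1/0.54) ≈ 1.3760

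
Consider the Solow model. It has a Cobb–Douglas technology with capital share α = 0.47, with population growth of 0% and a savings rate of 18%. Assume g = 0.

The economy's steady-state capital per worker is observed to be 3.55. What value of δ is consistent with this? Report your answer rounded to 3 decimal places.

In steady state, investment equals break-even investment: s·k^α = (n + δ)·k.
So s / (n + δ) = (k*)^(1−α) = 3.55^0.53 = 1.9571.
Therefore n + δ = s / 1.9571 = 0.18 / 1.9571 = 0.0920, so δ = 0.0920 − 0.000 = 0.0920.

δ ≈ 0.092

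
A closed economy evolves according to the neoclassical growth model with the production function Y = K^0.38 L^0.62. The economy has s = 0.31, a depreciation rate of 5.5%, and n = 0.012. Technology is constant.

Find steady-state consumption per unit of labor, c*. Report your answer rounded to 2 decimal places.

At the steady state, Δk = 0, so s·k^α = (n + δ)·k.
Rearranging, k^(1−α) = s / (n + δ).
k^0.62 = 0.31 / (0.012 + 0.055) = 0.31 / 0.067 = 4.6269
k* = 4.6269^(1/0.62) ≈ 11.8317
y* = (k*)^α = 11.8317^0.38 ≈ 2.5572
c* = (1 − s)·y* = (1 − 0.31) × 2.5572 ≈ 1.7645

c* ≈ 1.76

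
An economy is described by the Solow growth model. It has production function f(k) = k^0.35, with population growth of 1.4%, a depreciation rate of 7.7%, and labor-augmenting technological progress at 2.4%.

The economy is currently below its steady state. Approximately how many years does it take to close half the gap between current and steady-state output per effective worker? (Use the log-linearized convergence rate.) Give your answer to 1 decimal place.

Near the steady state the convergence rate is λ = (1 − α)(n + g + δ).
λ = (1 − 0.35) × 0.115 = 0.65 × 0.115 = 0.07475
Half-life = ln 2 / λ = 0.6931 / 0.07475 ≈ 9.27 years

about 9.3 years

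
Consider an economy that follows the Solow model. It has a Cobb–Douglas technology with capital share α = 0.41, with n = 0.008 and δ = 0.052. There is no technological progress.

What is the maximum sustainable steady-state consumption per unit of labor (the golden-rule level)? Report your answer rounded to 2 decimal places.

At the golden rule, f'(k) = n + δ, so α·k^(α−1) = n + δ and k_gold = (α/(n + δ))^(1/(1−α)).
k_gold = (0.41/0.060)^(1/0.59) = 6.8333^1.6949 ≈ 25.9786
c_gold = f(k_gold) − (n + δ)·k_gold = 3.8018 − 0.060×25.9786 ≈ 2.2431

c_gold ≈ 2.24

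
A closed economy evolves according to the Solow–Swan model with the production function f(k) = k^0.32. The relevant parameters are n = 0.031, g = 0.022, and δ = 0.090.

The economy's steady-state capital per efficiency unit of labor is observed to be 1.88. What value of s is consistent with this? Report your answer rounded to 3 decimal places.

s ≈ 0.220

In steady state, investment equals break-even investment: s·k^α = (n + g + δ)·k.
So s / (n + g + δ) = (k*)^(1−α) = 1.88^0.68 = 1.5361.
Therefore s = 1.5361 × (n + g + δ) = 1.5361 × 0.143 = 0.2197.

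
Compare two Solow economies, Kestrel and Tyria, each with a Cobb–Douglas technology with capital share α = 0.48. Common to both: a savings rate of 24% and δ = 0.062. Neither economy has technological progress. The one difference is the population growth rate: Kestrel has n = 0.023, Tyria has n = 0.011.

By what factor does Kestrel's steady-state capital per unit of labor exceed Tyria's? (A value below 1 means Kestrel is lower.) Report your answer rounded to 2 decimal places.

Steady-state k* = [s/(n + δ)]^(1/(1−α)), so the ratio is [ (s_K/(n + δ)_K) / (s_T/(n + δ)_T) ]^1.9231.
s_K/(n + δ)_K = 0.24/0.085 = 2.8235; s_T/(n + δ)_T = 0.24/0.073 = 3.2877.
Ratio = (2.8235/3.2877)^1.9231 = 0.8588^1.9231 ≈ 0.7462

ratio ≈ 0.75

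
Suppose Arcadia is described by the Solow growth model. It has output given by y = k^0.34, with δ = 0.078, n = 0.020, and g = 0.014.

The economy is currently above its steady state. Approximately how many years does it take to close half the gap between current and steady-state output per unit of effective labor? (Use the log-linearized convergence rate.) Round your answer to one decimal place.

Near the steady state the convergence rate is λ = (1 − α)(n + g + δ).
λ = (1 − 0.34) × 0.112 = 0.66 × 0.112 = 0.07392
Half-life = ln 2 / λ = 0.6931 / 0.07392 ≈ 9.38 years

half-life ≈ 9.4 years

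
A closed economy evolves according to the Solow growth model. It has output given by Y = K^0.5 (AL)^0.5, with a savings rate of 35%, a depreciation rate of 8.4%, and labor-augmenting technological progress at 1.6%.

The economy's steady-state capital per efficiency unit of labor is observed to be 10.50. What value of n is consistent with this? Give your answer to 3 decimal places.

n ≈ 0.008

At the steady state, Δk = 0, so s·k^α = (n + g + δ)·k.
So s / (n + g + δ) = (k*)^(1−α) = 10.50^0.5 = 3.2404.
Therefore n + g + δ = s / 3.2404 = 0.35 / 3.2404 = 0.1080, so n = 0.1080 − 0.100 = 0.0080.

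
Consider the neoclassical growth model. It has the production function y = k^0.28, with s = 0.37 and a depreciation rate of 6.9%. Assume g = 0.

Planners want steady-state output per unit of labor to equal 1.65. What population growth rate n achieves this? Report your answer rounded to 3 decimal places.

At the steady state, Δk = 0, so s·k^α = (n + δ)·k.
Since y* = [s/(n + δ)]^(α/(1−α)), we have s/(n + δ) = (y*)^((1−α)/α) = 1.65^2.5714 = 3.6244.
Therefore n + δ = s / 3.6244 = 0.37 / 3.6244 = 0.1021, so n = 0.1021 − 0.069 = 0.0331.

n ≈ 0.033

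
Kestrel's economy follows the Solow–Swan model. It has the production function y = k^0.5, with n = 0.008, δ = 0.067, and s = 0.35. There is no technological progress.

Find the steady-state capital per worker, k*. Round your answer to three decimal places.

In steady state, investment equals break-even investment: s·k^α = (n + δ)·k.
Rearranging, k^(1−α) = s / (n + δ).
k^0.5 = 0.35 / (0.008 + 0.067) = 0.35 / 0.075 = 4.6667
k* = 4.6667^(1/0.5) ≈ 21.7781

k* ≈ 21.778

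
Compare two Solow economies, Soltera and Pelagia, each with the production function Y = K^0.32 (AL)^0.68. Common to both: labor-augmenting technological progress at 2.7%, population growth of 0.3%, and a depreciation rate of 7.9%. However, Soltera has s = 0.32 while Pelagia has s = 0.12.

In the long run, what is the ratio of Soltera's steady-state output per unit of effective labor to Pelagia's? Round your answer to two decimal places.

ratio ≈ 1.59

Steady-state y* = [s/(n + g + δ)]^(α/(1−α)), so the ratio is [ (s_S/(n + g + δ)_S) / (s_P/(n + g + δ)_P) ]^0.4706.
s_S/(n + g + δ)_S = 0.32/0.109 = 2.9358; s_P/(n + g + δ)_P = 0.12/0.109 = 1.1009.
Ratio = (2.9358/1.1009)^0.4706 = 2.6667^0.4706 ≈ 1.5866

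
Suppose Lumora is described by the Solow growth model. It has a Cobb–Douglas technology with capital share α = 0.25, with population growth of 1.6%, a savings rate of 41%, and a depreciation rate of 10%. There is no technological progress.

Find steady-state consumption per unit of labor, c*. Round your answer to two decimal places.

Steady state requires s·f(k) = (n + δ)·k, i.e. s·k^α = (n + δ)·k.
Dividing both sides by k: k^(1−α) = s / (n + δ).
k^0.75 = 0.41 / (0.016 + 0.100) = 0.41 / 0.116 = 3.5345
k* = 3.5345^(1/0.75) ≈ 5.3840
y* = (k*)^α = 5.3840^0.25 ≈ 1.5233
c* = (1 − s)·y* = (1 − 0.41) × 1.5233 ≈ 0.8987

c* ≈ 0.90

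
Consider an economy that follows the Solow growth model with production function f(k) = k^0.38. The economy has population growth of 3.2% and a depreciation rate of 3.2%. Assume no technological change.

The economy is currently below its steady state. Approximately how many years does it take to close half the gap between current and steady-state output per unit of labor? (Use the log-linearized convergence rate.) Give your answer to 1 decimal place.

t_½ ≈ 17.5 years

Near the steady state the convergence rate is λ = (1 − α)(n + δ).
λ = (1 − 0.38) × 0.064 = 0.62 × 0.064 = 0.03968
Half-life = ln 2 / λ = 0.6931 / 0.03968 ≈ 17.47 years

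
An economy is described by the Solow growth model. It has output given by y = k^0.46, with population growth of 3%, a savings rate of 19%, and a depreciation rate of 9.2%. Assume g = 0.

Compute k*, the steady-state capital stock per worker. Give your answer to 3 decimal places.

k* ≈ 2.271

In steady state, investment equals break-even investment: s·k^α = (n + δ)·k.
Rearranging, k^(1−α) = s / (n + δ).
k^0.54 = 0.19 / (0.030 + 0.092) = 0.19 / 0.122 = 1.5574
k* = 1.5574^(1/0.54) ≈ 2.2714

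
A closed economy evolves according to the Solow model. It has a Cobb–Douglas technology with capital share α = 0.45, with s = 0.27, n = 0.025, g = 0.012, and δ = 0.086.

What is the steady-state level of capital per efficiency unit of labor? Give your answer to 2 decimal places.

k* = 4.18

Steady state requires s·f(k) = (n + g + δ)·k, i.e. s·k^α = (n + g + δ)·k.
Rearranging, k^(1−α) = s / (n + g + δ).
k^0.55 = 0.27 / (0.025 + 0.012 + 0.086) = 0.27 / 0.123 = 2.1951
k* = 2.1951^(1/0.55) ≈ 4.1766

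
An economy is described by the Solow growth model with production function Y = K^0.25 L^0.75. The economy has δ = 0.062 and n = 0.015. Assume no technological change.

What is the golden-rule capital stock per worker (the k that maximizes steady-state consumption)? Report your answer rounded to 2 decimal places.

k_gold ≈ 4.81

The golden rule sets f'(k) = n + δ, i.e. α·k^(α−1) = n + δ.
So k^(1−α) = α / (n + δ) = 0.25 / 0.077 = 3.2468.
k_gold = 3.2468^(1/0.75) ≈ 4.8077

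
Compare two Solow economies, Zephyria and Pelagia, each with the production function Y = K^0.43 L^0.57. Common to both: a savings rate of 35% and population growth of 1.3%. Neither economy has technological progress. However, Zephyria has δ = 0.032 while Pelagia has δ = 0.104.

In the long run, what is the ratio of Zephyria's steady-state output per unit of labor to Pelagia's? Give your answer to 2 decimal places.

y*_Z / y*_P ≈ 2.06

Steady-state y* = [s/(n + δ)]^(α/(1−α)), so the ratio is [ (s_Z/(n + δ)_Z) / (s_P/(n + δ)_P) ]^0.7544.
s_Z/(n + δ)_Z = 0.35/0.045 = 7.7778; s_P/(n + δ)_P = 0.35/0.117 = 2.9915.
Ratio = (7.7778/2.9915)^0.7544 = 2.6000^0.7544 ≈ 2.0562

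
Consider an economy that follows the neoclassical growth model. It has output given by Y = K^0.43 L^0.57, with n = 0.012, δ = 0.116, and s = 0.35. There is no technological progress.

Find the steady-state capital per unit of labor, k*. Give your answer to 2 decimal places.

k* = 5.84

In steady state, investment equals break-even investment: s·k^α = (n + δ)·k.
Rearranging, k^(1−α) = s / (n + δ).
k^0.57 = 0.35 / (0.012 + 0.116) = 0.35 / 0.128 = 2.7344
k* = 2.7344^(1/0.57) ≈ 5.8402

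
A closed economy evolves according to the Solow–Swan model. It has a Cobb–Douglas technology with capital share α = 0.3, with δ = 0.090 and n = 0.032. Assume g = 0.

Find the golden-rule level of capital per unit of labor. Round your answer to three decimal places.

k_gold ≈ 3.616

The golden rule sets f'(k) = n + δ, i.e. α·k^(α−1) = n + δ.
So k^(1−α) = α / (n + δ) = 0.3 / 0.122 = 2.4590.
k_gold = 2.4590^(1/0.7) ≈ 3.6160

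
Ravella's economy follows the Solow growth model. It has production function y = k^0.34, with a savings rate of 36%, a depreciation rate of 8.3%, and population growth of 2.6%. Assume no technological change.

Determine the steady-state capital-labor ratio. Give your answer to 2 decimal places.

k* = 6.11

At the steady state, Δk = 0, so s·k^α = (n + δ)·k.
Dividing both sides by k: k^(1−α) = s / (n + δ).
k^0.66 = 0.36 / (0.026 + 0.083) = 0.36 / 0.109 = 3.3028
k* = 3.3028^(1/0.66) ≈ 6.1120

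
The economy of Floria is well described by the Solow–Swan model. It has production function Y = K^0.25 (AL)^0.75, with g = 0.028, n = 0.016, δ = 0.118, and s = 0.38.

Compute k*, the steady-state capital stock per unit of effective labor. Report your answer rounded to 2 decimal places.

k* = 3.12

Steady state requires s·f(k) = (n + g + δ)·k, i.e. s·k^α = (n + g + δ)·k.
Rearranging, k^(1−α) = s / (n + g + δ).
k^0.75 = 0.38 / (0.016 + 0.028 + 0.118) = 0.38 / 0.162 = 2.3457
k* = 2.3457^(1/0.75) ≈ 3.1167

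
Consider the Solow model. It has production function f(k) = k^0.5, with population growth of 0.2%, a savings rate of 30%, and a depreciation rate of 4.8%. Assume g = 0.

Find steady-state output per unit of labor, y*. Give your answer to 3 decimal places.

y* = 6.000

At the steady state, Δk = 0, so s·k^α = (n + δ)·k.
Rearranging, k^(1−α) = s / (n + δ).
k^0.5 = 0.30 / (0.002 + 0.048) = 0.30 / 0.050 = 6.0000
k* = 6.0000^(1/0.5) ≈ 36.0000
y* = (k*)^α = 36.0000^0.5 ≈ 6.0000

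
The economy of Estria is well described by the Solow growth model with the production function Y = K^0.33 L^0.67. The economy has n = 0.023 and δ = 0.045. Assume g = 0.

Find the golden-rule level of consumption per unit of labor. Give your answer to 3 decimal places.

c_gold ≈ 1.459

At the golden rule, f'(k) = n + δ, so α·k^(α−1) = n + δ and k_gold = (α/(n + δ))^(1/(1−α)).
k_gold = (0.33/0.068)^(1/0.67) = 4.8529^1.4925 ≈ 10.5647
c_gold = f(k_gold) − (n + δ)·k_gold = 2.1771 − 0.068×10.5647 ≈ 1.4587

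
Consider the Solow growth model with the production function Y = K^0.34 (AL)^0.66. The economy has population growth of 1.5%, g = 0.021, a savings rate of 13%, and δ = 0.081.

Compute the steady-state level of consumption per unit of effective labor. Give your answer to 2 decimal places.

In steady state, investment equals break-even investment: s·k^α = (n + g + δ)·k.
Dividing both sides by k: k^(1−α) = s / (n + g + δ).
k^0.66 = 0.13 / (0.015 + 0.021 + 0.081) = 0.13 / 0.117 = 1.1111
k* = 1.1111^(1/0.66) ≈ 1.1731
y* = (k*)^α = 1.1731^0.34 ≈ 1.0558
c* = (1 − s)·y* = (1 − 0.13) × 1.0558 ≈ 0.9185

c* = 0.92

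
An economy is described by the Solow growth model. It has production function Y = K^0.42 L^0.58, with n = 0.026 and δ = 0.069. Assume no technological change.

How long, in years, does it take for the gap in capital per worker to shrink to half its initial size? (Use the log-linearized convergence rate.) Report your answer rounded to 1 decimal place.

t_½ ≈ 12.6 years

Near the steady state the convergence rate is λ = (1 − α)(n + δ).
λ = (1 − 0.42) × 0.095 = 0.58 × 0.095 = 0.0551
Half-life = ln 2 / λ = 0.6931 / 0.0551 ≈ 12.58 years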